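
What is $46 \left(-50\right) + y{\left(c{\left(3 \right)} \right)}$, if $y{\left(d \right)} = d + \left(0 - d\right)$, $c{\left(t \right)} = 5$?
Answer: $-2300$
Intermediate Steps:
$y{\left(d \right)} = 0$ ($y{\left(d \right)} = d - d = 0$)
$46 \left(-50\right) + y{\left(c{\left(3 \right)} \right)} = 46 \left(-50\right) + 0 = -2300 + 0 = -2300$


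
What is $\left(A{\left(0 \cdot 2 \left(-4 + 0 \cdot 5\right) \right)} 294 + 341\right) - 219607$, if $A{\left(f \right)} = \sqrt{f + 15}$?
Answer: $-219266 + 294 \sqrt{15} \approx -2.1813 \cdot 10^{5}$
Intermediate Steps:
$A{\left(f \right)} = \sqrt{15 + f}$
$\left(A{\left(0 \cdot 2 \left(-4 + 0 \cdot 5\right) \right)} 294 + 341\right) - 219607 = \left(\sqrt{15 + 0 \cdot 2 \left(-4 + 0 \cdot 5\right)} 294 + 341\right) - 219607 = \left(\sqrt{15 + 0 \left(-4 + 0\right)} 294 + 341\right) - 219607 = \left(\sqrt{15 + 0 \left(-4\right)} 294 + 341\right) - 219607 = \left(\sqrt{15 + 0} \cdot 294 + 341\right) - 219607 = \left(\sqrt{15} \cdot 294 + 341\right) - 219607 = \left(294 \sqrt{15} + 341\right) - 219607 = \left(341 + 294 \sqrt{15}\right) - 219607 = -219266 + 294 \sqrt{15}$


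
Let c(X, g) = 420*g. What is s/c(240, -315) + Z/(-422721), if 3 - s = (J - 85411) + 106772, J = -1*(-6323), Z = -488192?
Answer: 2825523763/2071332900 ≈ 1.3641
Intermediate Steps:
J = 6323
s = -27681 (s = 3 - ((6323 - 85411) + 106772) = 3 - (-79088 + 106772) = 3 - 1*27684 = 3 - 27684 = -27681)
s/c(240, -315) + Z/(-422721) = -27681/(420*(-315)) - 488192/(-422721) = -27681/(-132300) - 488192*(-1/422721) = -27681*(-1/132300) + 488192/422721 = 9227/44100 + 488192/422721 = 2825523763/2071332900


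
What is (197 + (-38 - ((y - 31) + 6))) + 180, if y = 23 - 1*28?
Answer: 369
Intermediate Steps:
y = -5 (y = 23 - 28 = -5)
(197 + (-38 - ((y - 31) + 6))) + 180 = (197 + (-38 - ((-5 - 31) + 6))) + 180 = (197 + (-38 - (-36 + 6))) + 180 = (197 + (-38 - 1*(-30))) + 180 = (197 + (-38 + 30)) + 180 = (197 - 8) + 180 = 189 + 180 = 369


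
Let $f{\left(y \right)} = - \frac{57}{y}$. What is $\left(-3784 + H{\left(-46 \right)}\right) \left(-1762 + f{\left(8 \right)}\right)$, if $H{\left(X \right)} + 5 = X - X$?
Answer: $\frac{53625717}{8} \approx 6.7032 \cdot 10^{6}$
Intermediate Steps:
$H{\left(X \right)} = -5$ ($H{\left(X \right)} = -5 + \left(X - X\right) = -5 + 0 = -5$)
$\left(-3784 + H{\left(-46 \right)}\right) \left(-1762 + f{\left(8 \right)}\right) = \left(-3784 - 5\right) \left(-1762 - \frac{57}{8}\right) = - 3789 \left(-1762 - \frac{57}{8}\right) = \left(-3789\right) \left(- \frac{14153}{8}\right) = \frac{53625717}{8}$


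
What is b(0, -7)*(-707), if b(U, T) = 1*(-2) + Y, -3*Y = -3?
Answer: 707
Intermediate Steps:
Y = 1 (Y = -1/3*(-3) = 1)
b(U, T) = -1 (b(U, T) = 1*(-2) + 1 = -2 + 1 = -1)
b(0, -7)*(-707) = -1*(-707) = 707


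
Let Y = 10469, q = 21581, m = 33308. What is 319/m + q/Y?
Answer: 65650869/31700132 ≈ 2.0710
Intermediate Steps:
319/m + q/Y = 319/33308 + 21581/10469 = 319*(1/33308) + 21581*(1/10469) = 29/3028 + 21581/10469 = 65650869/31700132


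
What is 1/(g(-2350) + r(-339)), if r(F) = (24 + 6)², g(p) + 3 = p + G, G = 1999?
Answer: 1/546 ≈ 0.0018315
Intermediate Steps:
g(p) = 1996 + p (g(p) = -3 + (p + 1999) = -3 + (1999 + p) = 1996 + p)
r(F) = 900 (r(F) = 30² = 900)
1/(g(-2350) + r(-339)) = 1/((1996 - 2350) + 900) = 1/(-354 + 900) = 1/546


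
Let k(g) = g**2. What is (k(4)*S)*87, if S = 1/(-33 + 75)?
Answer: 232/7 ≈ 33.143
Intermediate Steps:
S = 1/42 ≈ 0.023810
(k(4)*S)*87 = (4**2*(1/42))*87 = (16*(1/42))*87 = (8/21)*87 = 232/7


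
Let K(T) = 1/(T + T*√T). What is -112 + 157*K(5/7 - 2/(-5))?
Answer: -209797/156 + 5495*√1365/156 ≈ -43.457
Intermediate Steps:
K(T) = 1/(T + T^(3/2))
-112 + 157*K(5/7 - 2/(-5)) = -112 + 157/((5/7 - 2/(-5)) + (5/7 - 2/(-5))^(3/2)) = -112 + 157/((5*(⅐) - 2*(-⅕)) + (5*(⅐) - 2*(-⅕))^(3/2)) = -112 + 157/((5/7 + ⅖) + (5/7 + ⅖)^(3/2)) = -112 + 157/(39/35 + (39/35)^(3/2)) = -112 + 157/(39/35 + 39*√1365/1225)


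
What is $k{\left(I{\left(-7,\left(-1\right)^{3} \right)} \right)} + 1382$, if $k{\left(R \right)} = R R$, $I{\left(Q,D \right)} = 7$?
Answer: $1431$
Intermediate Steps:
$k{\left(R \right)} = R^{2}$
$k{\left(I{\left(-7,\left(-1\right)^{3} \right)} \right)} + 1382 = 7^{2} + 1382 = 49 + 1382 = 1431$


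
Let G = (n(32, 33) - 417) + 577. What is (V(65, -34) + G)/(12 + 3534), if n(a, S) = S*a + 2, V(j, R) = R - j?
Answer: 373/1182 ≈ 0.31557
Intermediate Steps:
n(a, S) = 2 + S*a
G = 1218 (G = ((2 + 33*32) - 417) + 577 = ((2 + 1056) - 417) + 577 = (1058 - 417) + 577 = 641 + 577 = 1218)
(V(65, -34) + G)/(12 + 3534) = ((-34 - 1*65) + 1218)/(12 + 3534) = ((-34 - 65) + 1218)/3546 = (-99 + 1218)*(1/3546) = 1119*(1/3546) = 373/1182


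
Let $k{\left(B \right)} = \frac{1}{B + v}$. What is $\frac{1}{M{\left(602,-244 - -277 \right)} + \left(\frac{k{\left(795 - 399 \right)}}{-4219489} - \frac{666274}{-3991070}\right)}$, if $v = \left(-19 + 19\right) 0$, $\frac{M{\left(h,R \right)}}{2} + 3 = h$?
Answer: $\frac{3334374640719540}{3995137464071182613} \approx 0.00083461$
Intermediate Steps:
$M{\left(h,R \right)} = -6 + 2 h$
$v = 0$ ($v = 0 \cdot 0 = 0$)
$k{\left(B \right)} = \frac{1}{B}$ ($k{\left(B \right)} = \frac{1}{B + 0} = \frac{1}{B}$)
$\frac{1}{M{\left(602,-244 - -277 \right)} + \left(\frac{k{\left(795 - 399 \right)}}{-4219489} - \frac{666274}{-3991070}\right)} = \frac{1}{\left(-6 + 2 \cdot 602\right) + \left(\frac{1}{\left(795 - 399\right) \left(-4219489\right)} - \frac{666274}{-3991070}\right)} = \frac{1}{\left(-6 + 1204\right) + \left(\frac{1}{795 - 399} \left(- \frac{1}{4219489}\right) - - \frac{333137}{1995535}\right)} = \frac{1}{1198 + \left(\frac{1}{396} \left(- \frac{1}{4219489}\right) + \frac{333137}{1995535}\right)} = \frac{1}{1198 + \left(- \frac{1}{1670917644} + \frac{333137}{1995535}\right)} = \frac{1}{1198 + \frac{556644489173693}{3334374640719540}} = \frac{1}{\frac{3995137464071182613}{3334374640719540}} = \frac{3334374640719540}{3995137464071182613}$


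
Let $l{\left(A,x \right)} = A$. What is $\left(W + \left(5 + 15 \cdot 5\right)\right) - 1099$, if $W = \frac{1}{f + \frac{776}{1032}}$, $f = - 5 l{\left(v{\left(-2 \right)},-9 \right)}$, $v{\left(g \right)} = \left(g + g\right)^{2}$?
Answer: $- \frac{10417366}{10223} \approx -1019.0$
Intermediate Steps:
$v{\left(g \right)} = 4 g^{2}$ ($v{\left(g \right)} = \left(2 g\right)^{2} = 4 g^{2}$)
$f = -80$ ($f = - 5 \cdot 4 \left(-2\right)^{2} = - 5 \cdot 4 \cdot 4 = \left(-5\right) 16 = -80$)
$W = - \frac{129}{10223}$ ($W = \frac{1}{-80 + \frac{776}{1032}} = \frac{1}{-80 + 776 \cdot \frac{1}{1032}} = \frac{1}{-80 + \frac{97}{129}} = \frac{1}{- \frac{10223}{129}} = - \frac{129}{10223} \approx -0.012619$)
$\left(W + \left(5 + 15 \cdot 5\right)\right) - 1099 = \left(- \frac{129}{10223} + \left(5 + 15 \cdot 5\right)\right) - 1099 = \left(- \frac{129}{10223} + \left(5 + 75\right)\right) - 1099 = \left(- \frac{129}{10223} + 80\right) - 1099 = \frac{817711}{10223} - 1099 = - \frac{10417366}{10223}$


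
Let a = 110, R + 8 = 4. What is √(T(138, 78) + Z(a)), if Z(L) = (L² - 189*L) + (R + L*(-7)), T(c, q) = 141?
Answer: I*√9323 ≈ 96.556*I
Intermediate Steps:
R = -4 (R = -8 + 4 = -4)
Z(L) = -4 + L² - 196*L (Z(L) = (L² - 189*L) + (-4 + L*(-7)) = (L² - 189*L) + (-4 - 7*L) = -4 + L² - 196*L)
√(T(138, 78) + Z(a)) = √(141 + (-4 + 110² - 196*110)) = √(141 + (-4 + 12100 - 21560)) = √(141 - 9464) = √(-9323) = I*√9323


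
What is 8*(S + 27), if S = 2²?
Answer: 248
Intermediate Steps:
S = 4
8*(S + 27) = 8*(4 + 27) = 8*31 = 248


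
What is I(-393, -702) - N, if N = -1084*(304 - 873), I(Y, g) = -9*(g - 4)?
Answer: -610442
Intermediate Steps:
I(Y, g) = 36 - 9*g (I(Y, g) = -9*(-4 + g) = 36 - 9*g)
N = 616796 (N = -1084*(-569) = 616796)
I(-393, -702) - N = (36 - 9*(-702)) - 1*616796 = (36 + 6318) - 616796 = 6354 - 616796 = -610442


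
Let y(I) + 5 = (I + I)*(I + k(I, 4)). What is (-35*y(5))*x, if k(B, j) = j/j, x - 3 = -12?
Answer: 17325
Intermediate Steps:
x = -9 (x = 3 - 12 = -9)
k(B, j) = 1
y(I) = -5 + 2*I*(1 + I) (y(I) = -5 + (I + I)*(I + 1) = -5 + (2*I)*(1 + I) = -5 + 2*I*(1 + I))
(-35*y(5))*x = -35*(-5 + 2*5 + 2*5²)*(-9) = -35*(-5 + 10 + 2*25)*(-9) = -35*(-5 + 10 + 50)*(-9) = -35*55*(-9) = -1925*(-9) = 17325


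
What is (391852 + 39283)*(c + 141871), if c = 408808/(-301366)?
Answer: 9216520985130015/150683 ≈ 6.1165e+10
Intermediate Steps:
c = -204404/150683 (c = 408808*(-1/301366) = -204404/150683 ≈ -1.3565)
(391852 + 39283)*(c + 141871) = (391852 + 39283)*(-204404/150683 + 141871) = 431135*(21377343489/150683) = 9216520985130015/150683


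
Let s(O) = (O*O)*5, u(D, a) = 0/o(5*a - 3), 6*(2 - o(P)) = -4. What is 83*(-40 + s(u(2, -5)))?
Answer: -3320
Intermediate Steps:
o(P) = 8/3 (o(P) = 2 - ⅙*(-4) = 2 + ⅔ = 8/3)
u(D, a) = 0 (u(D, a) = 0/(8/3) = 0*(3/8) = 0)
s(O) = 5*O² (s(O) = O²*5 = 5*O²)
83*(-40 + s(u(2, -5))) = 83*(-40 + 5*0²) = 83*(-40 + 5*0) = 83*(-40 + 0) = 83*(-40) = -3320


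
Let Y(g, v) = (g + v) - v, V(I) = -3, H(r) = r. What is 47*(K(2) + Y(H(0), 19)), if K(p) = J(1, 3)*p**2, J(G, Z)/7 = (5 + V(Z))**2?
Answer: 5264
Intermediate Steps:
Y(g, v) = g
J(G, Z) = 28 (J(G, Z) = 7*(5 - 3)**2 = 7*2**2 = 7*4 = 28)
K(p) = 28*p**2
47*(K(2) + Y(H(0), 19)) = 47*(28*2**2 + 0) = 47*(28*4 + 0) = 47*(112 + 0) = 47*112 = 5264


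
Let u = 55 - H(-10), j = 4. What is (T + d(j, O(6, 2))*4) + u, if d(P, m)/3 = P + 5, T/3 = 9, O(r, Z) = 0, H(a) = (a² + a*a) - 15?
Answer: 5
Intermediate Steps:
H(a) = -15 + 2*a² (H(a) = (a² + a²) - 15 = 2*a² - 15 = -15 + 2*a²)
T = 27 (T = 3*9 = 27)
d(P, m) = 15 + 3*P (d(P, m) = 3*(P + 5) = 3*(5 + P) = 15 + 3*P)
u = -130 (u = 55 - (-15 + 2*(-10)²) = 55 - (-15 + 2*100) = 55 - (-15 + 200) = 55 - 1*185 = 55 - 185 = -130)
(T + d(j, O(6, 2))*4) + u = (27 + (15 + 3*4)*4) - 130 = (27 + (15 + 12)*4) - 130 = (27 + 27*4) - 130 = (27 + 108) - 130 = 135 - 130 = 5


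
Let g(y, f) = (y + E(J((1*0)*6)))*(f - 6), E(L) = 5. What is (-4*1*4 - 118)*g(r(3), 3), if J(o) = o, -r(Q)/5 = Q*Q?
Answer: -16080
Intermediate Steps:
r(Q) = -5*Q**2 (r(Q) = -5*Q*Q = -5*Q**2)
g(y, f) = (-6 + f)*(5 + y) (g(y, f) = (y + 5)*(f - 6) = (5 + y)*(-6 + f) = (-6 + f)*(5 + y))
(-4*1*4 - 118)*g(r(3), 3) = (-4*1*4 - 118)*(-30 - (-30)*3**2 + 5*3 + 3*(-5*3**2)) = (-4*4 - 118)*(-30 - (-30)*9 + 15 + 3*(-5*9)) = (-16 - 118)*(-30 - 6*(-45) + 15 + 3*(-45)) = -134*(-30 + 270 + 15 - 135) = -134*120 = -16080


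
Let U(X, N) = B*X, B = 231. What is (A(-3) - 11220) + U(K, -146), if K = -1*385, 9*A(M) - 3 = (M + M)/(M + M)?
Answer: -901391/9 ≈ -1.0015e+5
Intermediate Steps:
A(M) = 4/9 (A(M) = ⅓ + ((M + M)/(M + M))/9 = ⅓ + ((2*M)/((2*M)))/9 = ⅓ + ((2*M)*(1/(2*M)))/9 = ⅓ + (⅑)*1 = ⅓ + ⅑ = 4/9)
K = -385
U(X, N) = 231*X
(A(-3) - 11220) + U(K, -146) = (4/9 - 11220) + 231*(-385) = -100976/9 - 88935 = -901391/9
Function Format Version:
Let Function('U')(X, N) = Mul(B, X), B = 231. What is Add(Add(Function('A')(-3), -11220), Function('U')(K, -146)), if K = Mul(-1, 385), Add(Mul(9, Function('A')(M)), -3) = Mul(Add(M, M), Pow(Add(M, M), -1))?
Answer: Rational(-901391, 9) ≈ -1.0015e+5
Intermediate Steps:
Function('A')(M) = Rational(4, 9) (Function('A')(M) = Add(Rational(1, 3), Mul(Rational(1, 9), Mul(Add(M, M), Pow(Add(M, M), -1)))) = Add(Rational(1, 3), Mul(Rational(1, 9), Mul(Mul(2, M), Pow(Mul(2, M), -1)))) = Add(Rational(1, 3), Mul(Rational(1, 9), Mul(Mul(2, M), Mul(Rational(1, 2), Pow(M, -1))))) = Add(Rational(1, 3), Mul(Rational(1, 9), 1)) = Add(Rational(1, 3), Rational(1, 9)) = Rational(4, 9))
K = -385
Function('U')(X, N) = Mul(231, X)
Add(Add(Function('A')(-3), -11220), Function('U')(K, -146)) = Add(Add(Rational(4, 9), -11220), Mul(231, -385)) = Add(Rational(-100976, 9), -88935) = Rational(-901391, 9)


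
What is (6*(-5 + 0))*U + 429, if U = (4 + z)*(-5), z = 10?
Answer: 2529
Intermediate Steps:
U = -70 (U = (4 + 10)*(-5) = 14*(-5) = -70)
(6*(-5 + 0))*U + 429 = (6*(-5 + 0))*(-70) + 429 = (6*(-5))*(-70) + 429 = -30*(-70) + 429 = 2100 + 429 = 2529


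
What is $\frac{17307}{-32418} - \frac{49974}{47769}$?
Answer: $- \frac{90622045}{57354646} \approx -1.58$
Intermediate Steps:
$\frac{17307}{-32418} - \frac{49974}{47769} = 17307 \left(- \frac{1}{32418}\right) - \frac{16658}{15923} = - \frac{1923}{3602} - \frac{16658}{15923} = - \frac{90622045}{57354646}$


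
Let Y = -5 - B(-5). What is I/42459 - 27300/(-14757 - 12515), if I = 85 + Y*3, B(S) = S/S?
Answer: 41462783/41355066 ≈ 1.0026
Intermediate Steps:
B(S) = 1
Y = -6 (Y = -5 - 1*1 = -5 - 1 = -6)
I = 67 (I = 85 - 6*3 = 85 - 18 = 67)
I/42459 - 27300/(-14757 - 12515) = 67/42459 - 27300/(-14757 - 12515) = 67*(1/42459) - 27300/(-27272) = 67/42459 - 27300*(-1/27272) = 67/42459 + 975/974 = 41462783/41355066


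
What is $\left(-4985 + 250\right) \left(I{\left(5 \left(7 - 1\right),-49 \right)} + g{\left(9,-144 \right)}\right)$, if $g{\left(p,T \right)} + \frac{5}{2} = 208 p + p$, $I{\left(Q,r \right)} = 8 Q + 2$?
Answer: $- \frac{20081135}{2} \approx -1.0041 \cdot 10^{7}$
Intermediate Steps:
$I{\left(Q,r \right)} = 2 + 8 Q$
$g{\left(p,T \right)} = - \frac{5}{2} + 209 p$ ($g{\left(p,T \right)} = - \frac{5}{2} + \left(208 p + p\right) = - \frac{5}{2} + 209 p$)
$\left(-4985 + 250\right) \left(I{\left(5 \left(7 - 1\right),-49 \right)} + g{\left(9,-144 \right)}\right) = \left(-4985 + 250\right) \left(\left(2 + 8 \cdot 5 \left(7 - 1\right)\right) + \left(- \frac{5}{2} + 209 \cdot 9\right)\right) = - 4735 \left(\left(2 + 8 \cdot 5 \cdot 6\right) + \left(- \frac{5}{2} + 1881\right)\right) = - 4735 \left(\left(2 + 8 \cdot 30\right) + \frac{3757}{2}\right) = - 4735 \left(\left(2 + 240\right) + \frac{3757}{2}\right) = - 4735 \left(242 + \frac{3757}{2}\right) = \left(-4735\right) \frac{4241}{2} = - \frac{20081135}{2}$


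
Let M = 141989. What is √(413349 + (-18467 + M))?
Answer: √536871 ≈ 732.71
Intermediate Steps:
√(413349 + (-18467 + M)) = √(413349 + (-18467 + 141989)) = √(413349 + 123522) = √536871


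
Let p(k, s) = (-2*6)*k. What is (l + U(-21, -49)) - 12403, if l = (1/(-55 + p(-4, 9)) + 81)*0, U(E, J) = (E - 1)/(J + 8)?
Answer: -508501/41 ≈ -12402.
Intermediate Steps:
U(E, J) = (-1 + E)/(8 + J)
p(k, s) = -12*k
l = 0 (l = (1/(-55 - 12*(-4)) + 81)*0 = (1/(-55 + 48) + 81)*0 = (1/(-7) + 81)*0 = (-1/7 + 81)*0 = (566/7)*0 = 0)
(l + U(-21, -49)) - 12403 = (0 + (-1 - 21)/(8 - 49)) - 12403 = (0 - 22/(-41)) - 12403 = (0 - 1/41*(-22)) - 12403 = (0 + 22/41) - 12403 = 22/41 - 12403 = -508501/41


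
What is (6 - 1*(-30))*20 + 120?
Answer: 840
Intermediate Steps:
(6 - 1*(-30))*20 + 120 = (6 + 30)*20 + 120 = 36*20 + 120 = 720 + 120 = 840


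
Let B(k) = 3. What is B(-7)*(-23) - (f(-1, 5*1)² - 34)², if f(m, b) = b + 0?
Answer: -150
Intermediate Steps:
f(m, b) = b
B(-7)*(-23) - (f(-1, 5*1)² - 34)² = 3*(-23) - ((5*1)² - 34)² = -69 - (5² - 34)² = -69 - (25 - 34)² = -69 - 1*(-9)² = -69 - 1*81 = -69 - 81 = -150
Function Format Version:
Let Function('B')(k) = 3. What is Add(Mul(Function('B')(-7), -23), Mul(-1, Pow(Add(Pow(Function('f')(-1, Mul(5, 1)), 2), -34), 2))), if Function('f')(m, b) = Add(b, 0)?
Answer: -150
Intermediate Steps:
Function('f')(m, b) = b
Add(Mul(Function('B')(-7), -23), Mul(-1, Pow(Add(Pow(Function('f')(-1, Mul(5, 1)), 2), -34), 2))) = Add(Mul(3, -23), Mul(-1, Pow(Add(Pow(Mul(5, 1), 2), -34), 2))) = Add(-69, Mul(-1, Pow(Add(Pow(5, 2), -34), 2))) = Add(-69, Mul(-1, Pow(Add(25, -34), 2))) = Add(-69, Mul(-1, Pow(-9, 2))) = Add(-69, Mul(-1, 81)) = Add(-69, -81) = -150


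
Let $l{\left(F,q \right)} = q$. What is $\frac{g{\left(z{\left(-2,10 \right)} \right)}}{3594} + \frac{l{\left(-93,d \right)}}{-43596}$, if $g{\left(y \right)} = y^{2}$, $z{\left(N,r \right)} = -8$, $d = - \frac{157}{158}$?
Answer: $\frac{73567835}{4126012632} \approx 0.01783$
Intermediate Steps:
$d = - \frac{157}{158}$ ($d = \left(-157\right) \frac{1}{158} = - \frac{157}{158} \approx -0.99367$)
$\frac{g{\left(z{\left(-2,10 \right)} \right)}}{3594} + \frac{l{\left(-93,d \right)}}{-43596} = \frac{\left(-8\right)^{2}}{3594} - \frac{157}{158 \left(-43596\right)} = 64 \cdot \frac{1}{3594} - - \frac{157}{6888168} = \frac{32}{1797} + \frac{157}{6888168} = \frac{73567835}{4126012632}$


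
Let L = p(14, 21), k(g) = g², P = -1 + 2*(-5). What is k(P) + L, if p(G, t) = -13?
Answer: 108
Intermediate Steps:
P = -11 (P = -1 - 10 = -11)
L = -13
k(P) + L = (-11)² - 13 = 121 - 13 = 108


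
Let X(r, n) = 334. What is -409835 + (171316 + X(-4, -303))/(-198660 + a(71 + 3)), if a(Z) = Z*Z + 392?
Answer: -39506540485/96396 ≈ -4.0984e+5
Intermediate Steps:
a(Z) = 392 + Z² (a(Z) = Z² + 392 = 392 + Z²)
-409835 + (171316 + X(-4, -303))/(-198660 + a(71 + 3)) = -409835 + (171316 + 334)/(-198660 + (392 + (71 + 3)²)) = -409835 + 171650/(-198660 + (392 + 74²)) = -409835 + 171650/(-198660 + (392 + 5476)) = -409835 + 171650/(-198660 + 5868) = -409835 + 171650/(-192792) = -409835 + 171650*(-1/192792) = -409835 - 85825/96396 = -39506540485/96396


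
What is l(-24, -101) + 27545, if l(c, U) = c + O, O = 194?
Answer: 27715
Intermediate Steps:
l(c, U) = 194 + c (l(c, U) = c + 194 = 194 + c)
l(-24, -101) + 27545 = (194 - 24) + 27545 = 170 + 27545 = 27715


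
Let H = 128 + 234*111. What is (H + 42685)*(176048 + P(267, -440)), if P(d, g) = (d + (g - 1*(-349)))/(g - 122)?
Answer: 3402851617800/281 ≈ 1.2110e+10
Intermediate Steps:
H = 26102 (H = 128 + 25974 = 26102)
P(d, g) = (349 + d + g)/(-122 + g) (P(d, g) = (d + (g + 349))/(-122 + g) = (d + (349 + g))/(-122 + g) = (349 + d + g)/(-122 + g))
(H + 42685)*(176048 + P(267, -440)) = (26102 + 42685)*(176048 + (349 + 267 - 440)/(-122 - 440)) = 68787*(176048 + 176/(-562)) = 68787*(176048 - 1/562*176) = 68787*(176048 - 88/281) = 68787*(49469400/281) = 3402851617800/281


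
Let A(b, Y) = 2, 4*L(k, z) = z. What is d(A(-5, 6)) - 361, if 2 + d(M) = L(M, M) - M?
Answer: -729/2 ≈ -364.50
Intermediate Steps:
L(k, z) = z/4
d(M) = -2 - 3*M/4 (d(M) = -2 + (M/4 - M) = -2 - 3*M/4)
d(A(-5, 6)) - 361 = (-2 - ¾*2) - 361 = (-2 - 3/2) - 361 = -7/2 - 361 = -729/2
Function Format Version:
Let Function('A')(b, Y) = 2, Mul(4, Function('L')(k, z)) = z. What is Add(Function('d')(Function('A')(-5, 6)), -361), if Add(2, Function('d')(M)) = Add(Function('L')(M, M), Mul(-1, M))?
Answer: Rational(-729, 2) ≈ -364.50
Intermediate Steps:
Function('L')(k, z) = Mul(Rational(1, 4), z)
Function('d')(M) = Add(-2, Mul(Rational(-3, 4), M)) (Function('d')(M) = Add(-2, Add(Mul(Rational(1, 4), M), Mul(-1, M))) = Add(-2, Mul(Rational(-3, 4), M)))
Add(Function('d')(Function('A')(-5, 6)), -361) = Add(Add(-2, Mul(Rational(-3, 4), 2)), -361) = Add(Add(-2, Rational(-3, 2)), -361) = Add(Rational(-7, 2), -361) = Rational(-729, 2)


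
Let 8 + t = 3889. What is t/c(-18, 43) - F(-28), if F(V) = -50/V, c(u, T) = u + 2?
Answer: -27367/112 ≈ -244.35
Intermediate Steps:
c(u, T) = 2 + u
t = 3881 (t = -8 + 3889 = 3881)
t/c(-18, 43) - F(-28) = 3881/(2 - 18) - (-50)/(-28) = 3881/(-16) - (-50)*(-1)/28 = 3881*(-1/16) - 1*25/14 = -3881/16 - 25/14 = -27367/112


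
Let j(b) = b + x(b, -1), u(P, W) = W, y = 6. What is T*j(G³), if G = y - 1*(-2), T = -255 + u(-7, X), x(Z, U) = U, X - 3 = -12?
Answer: -134904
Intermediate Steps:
X = -9 (X = 3 - 12 = -9)
T = -264 (T = -255 - 9 = -264)
G = 8 (G = 6 - 1*(-2) = 6 + 2 = 8)
j(b) = -1 + b (j(b) = b - 1 = -1 + b)
T*j(G³) = -264*(-1 + 8³) = -264*(-1 + 512) = -264*511 = -134904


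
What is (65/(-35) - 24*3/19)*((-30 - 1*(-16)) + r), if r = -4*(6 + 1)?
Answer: 4506/19 ≈ 237.16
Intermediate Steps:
r = -28 (r = -4*7 = -28)
(65/(-35) - 24*3/19)*((-30 - 1*(-16)) + r) = (65/(-35) - 24*3/19)*((-30 - 1*(-16)) - 28) = (65*(-1/35) - 72*1/19)*((-30 + 16) - 28) = (-13/7 - 72/19)*(-14 - 28) = -751/133*(-42) = 4506/19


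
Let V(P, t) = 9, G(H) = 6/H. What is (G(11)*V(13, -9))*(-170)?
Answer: -9180/11 ≈ -834.54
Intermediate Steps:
(G(11)*V(13, -9))*(-170) = ((6/11)*9)*(-170) = (54/11)*(-170) = -9180/11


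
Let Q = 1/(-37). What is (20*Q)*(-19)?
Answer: 380/37 ≈ 10.270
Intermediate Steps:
Q = -1/37 ≈ -0.027027
(20*Q)*(-19) = (20*(-1/37))*(-19) = -20/37*(-19) = 380/37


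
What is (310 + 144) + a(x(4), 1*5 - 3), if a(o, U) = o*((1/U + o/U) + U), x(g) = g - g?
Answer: 454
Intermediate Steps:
x(g) = 0
a(o, U) = o*(U + 1/U + o/U) (a(o, U) = o*((1/U + o/U) + U) = o*(U + 1/U + o/U))
(310 + 144) + a(x(4), 1*5 - 3) = (310 + 144) + 0*(1 + 0 + (1*5 - 3)²)/(1*5 - 3) = 454 + 0*(1 + 0 + (5 - 3)²)/(5 - 3) = 454 + 0*(1 + 0 + 2²)/2 = 454 + 0*(½)*(1 + 0 + 4) = 454 + 0*(½)*5 = 454 + 0 = 454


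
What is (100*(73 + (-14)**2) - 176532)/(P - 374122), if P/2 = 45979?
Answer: 37408/70541 ≈ 0.53030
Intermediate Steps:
P = 91958 (P = 2*45979 = 91958)
(100*(73 + (-14)**2) - 176532)/(P - 374122) = (100*(73 + (-14)**2) - 176532)/(91958 - 374122) = (100*(73 + 196) - 176532)/(-282164) = (100*269 - 176532)*(-1/282164) = (26900 - 176532)*(-1/282164) = -149632*(-1/282164) = 37408/70541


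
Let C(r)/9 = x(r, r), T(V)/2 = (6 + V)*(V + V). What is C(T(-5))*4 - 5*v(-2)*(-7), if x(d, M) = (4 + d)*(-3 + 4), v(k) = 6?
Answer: -366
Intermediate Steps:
x(d, M) = 4 + d (x(d, M) = (4 + d)*1 = 4 + d)
T(V) = 4*V*(6 + V) (T(V) = 2*((6 + V)*(V + V)) = 2*((6 + V)*(2*V)) = 2*(2*V*(6 + V)) = 4*V*(6 + V))
C(r) = 36 + 9*r (C(r) = 9*(4 + r) = 36 + 9*r)
C(T(-5))*4 - 5*v(-2)*(-7) = (36 + 9*(4*(-5)*(6 - 5)))*4 - 5*6*(-7) = (36 + 9*(4*(-5)*1))*4 - 30*(-7) = (36 + 9*(-20))*4 - 1*(-210) = (36 - 180)*4 + 210 = -144*4 + 210 = -576 + 210 = -366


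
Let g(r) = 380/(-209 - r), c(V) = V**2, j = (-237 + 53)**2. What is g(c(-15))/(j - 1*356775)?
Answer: 190/70073423 ≈ 2.7114e-6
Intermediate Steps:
j = 33856 (j = (-184)**2 = 33856)
g(c(-15))/(j - 1*356775) = (-380/(209 + (-15)**2))/(33856 - 1*356775) = (-380/(209 + 225))/(33856 - 356775) = -380/434/(-322919) = -380*1/434*(-1/322919) = -190/217*(-1/322919) = 190/70073423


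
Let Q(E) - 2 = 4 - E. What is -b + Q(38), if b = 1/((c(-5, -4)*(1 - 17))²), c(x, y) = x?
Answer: -204801/6400 ≈ -32.000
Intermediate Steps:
Q(E) = 6 - E (Q(E) = 2 + (4 - E) = 6 - E)
b = 1/6400 (b = 1/((-5*(1 - 17))²) = 1/((-5*(-16))²) = 1/(80²) = 1/6400 ≈ 0.00015625)
-b + Q(38) = -1*1/6400 + (6 - 1*38) = -1/6400 + (6 - 38) = -1/6400 - 32 = -204801/6400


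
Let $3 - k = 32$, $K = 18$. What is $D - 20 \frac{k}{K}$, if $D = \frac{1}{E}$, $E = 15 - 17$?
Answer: $\frac{571}{18} \approx 31.722$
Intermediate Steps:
$E = -2$
$k = -29$ ($k = 3 - 32 = -29$)
$D = - \frac{1}{2}$ ($D = \frac{1}{-2} = - \frac{1}{2} \approx -0.5$)
$D - 20 \frac{k}{K} = - \frac{1}{2} - 20 \left(- \frac{29}{18}\right) = - \frac{1}{2} - 20 \left(\left(-29\right) \frac{1}{18}\right) = - \frac{1}{2} - - \frac{290}{9} = - \frac{1}{2} + \frac{290}{9} = \frac{571}{18}$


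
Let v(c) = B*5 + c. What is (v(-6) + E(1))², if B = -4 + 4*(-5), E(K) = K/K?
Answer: 15625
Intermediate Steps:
E(K) = 1
B = -24 (B = -4 - 20 = -24)
v(c) = -120 + c (v(c) = -24*5 + c = -120 + c)
(v(-6) + E(1))² = ((-120 - 6) + 1)² = (-126 + 1)² = (-125)² = 15625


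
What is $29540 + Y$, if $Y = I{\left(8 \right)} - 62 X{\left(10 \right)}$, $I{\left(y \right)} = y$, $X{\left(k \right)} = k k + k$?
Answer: $22728$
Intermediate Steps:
$X{\left(k \right)} = k + k^{2}$ ($X{\left(k \right)} = k^{2} + k = k + k^{2}$)
$Y = -6812$ ($Y = 8 - 62 \cdot 10 \left(1 + 10\right) = 8 - 62 \cdot 10 \cdot 11 = 8 - 6820 = -6812$)
$29540 + Y = 29540 - 6812 = 22728$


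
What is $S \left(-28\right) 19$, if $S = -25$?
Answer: $13300$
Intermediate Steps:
$S \left(-28\right) 19 = \left(-25\right) \left(-28\right) 19 = 700 \cdot 19 = 13300$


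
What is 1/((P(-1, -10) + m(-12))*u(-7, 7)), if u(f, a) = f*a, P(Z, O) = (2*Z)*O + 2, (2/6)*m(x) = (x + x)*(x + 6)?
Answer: -1/22246 ≈ -4.4952e-5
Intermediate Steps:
m(x) = 6*x*(6 + x) (m(x) = 3*((x + x)*(x + 6)) = 3*((2*x)*(6 + x)) = 3*(2*x*(6 + x)) = 6*x*(6 + x))
P(Z, O) = 2 + 2*O*Z (P(Z, O) = 2*O*Z + 2 = 2 + 2*O*Z)
u(f, a) = a*f
1/((P(-1, -10) + m(-12))*u(-7, 7)) = 1/(((2 + 2*(-10)*(-1)) + 6*(-12)*(6 - 12))*(7*(-7))) = 1/(((2 + 20) + 6*(-12)*(-6))*(-49)) = 1/((22 + 432)*(-49)) = 1/(454*(-49)) = 1/(-22246) = -1/22246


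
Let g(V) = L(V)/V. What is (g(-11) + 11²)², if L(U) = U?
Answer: 14884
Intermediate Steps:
g(V) = 1 (g(V) = V/V = 1)
(g(-11) + 11²)² = (1 + 11²)² = (1 + 121)² = 122² = 14884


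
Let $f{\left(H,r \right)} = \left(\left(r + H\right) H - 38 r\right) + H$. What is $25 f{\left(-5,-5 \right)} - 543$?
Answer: $5332$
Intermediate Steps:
$f{\left(H,r \right)} = H - 38 r + H \left(H + r\right)$ ($f{\left(H,r \right)} = \left(\left(H + r\right) H - 38 r\right) + H = \left(H \left(H + r\right) - 38 r\right) + H = \left(- 38 r + H \left(H + r\right)\right) + H = H - 38 r + H \left(H + r\right)$)
$25 f{\left(-5,-5 \right)} - 543 = 25 \left(-5 + \left(-5\right)^{2} - -190 - -25\right) - 543 = 25 \left(-5 + 25 + 190 + 25\right) - 543 = 25 \cdot 235 - 543 = 5875 - 543 = 5332$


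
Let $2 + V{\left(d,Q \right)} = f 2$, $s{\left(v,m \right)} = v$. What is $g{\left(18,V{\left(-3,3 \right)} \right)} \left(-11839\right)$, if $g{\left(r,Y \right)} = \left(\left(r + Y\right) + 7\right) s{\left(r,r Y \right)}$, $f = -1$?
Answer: $-4475142$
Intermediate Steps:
$V{\left(d,Q \right)} = -4$ ($V{\left(d,Q \right)} = -2 - 2 = -4$)
$g{\left(r,Y \right)} = r \left(7 + Y + r\right)$ ($g{\left(r,Y \right)} = \left(\left(r + Y\right) + 7\right) r = \left(\left(Y + r\right) + 7\right) r = \left(7 + Y + r\right) r = r \left(7 + Y + r\right)$)
$g{\left(18,V{\left(-3,3 \right)} \right)} \left(-11839\right) = 18 \left(7 - 4 + 18\right) \left(-11839\right) = 18 \cdot 21 \left(-11839\right) = 378 \left(-11839\right) = -4475142$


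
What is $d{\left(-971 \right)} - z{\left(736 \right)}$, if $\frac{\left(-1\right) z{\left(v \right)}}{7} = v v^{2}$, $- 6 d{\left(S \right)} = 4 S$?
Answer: $\frac{8372455318}{3} \approx 2.7908 \cdot 10^{9}$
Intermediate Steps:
$d{\left(S \right)} = - \frac{2 S}{3}$ ($d{\left(S \right)} = - \frac{4 S}{6} = - \frac{2 S}{3}$)
$z{\left(v \right)} = - 7 v^{3}$ ($z{\left(v \right)} = - 7 v v^{2} = - 7 v^{3}$)
$d{\left(-971 \right)} - z{\left(736 \right)} = \left(- \frac{2}{3}\right) \left(-971\right) - - 7 \cdot 736^{3} = \frac{1942}{3} - \left(-7\right) 398688256 = \frac{1942}{3} - -2790817792 = \frac{1942}{3} + 2790817792 = \frac{8372455318}{3}$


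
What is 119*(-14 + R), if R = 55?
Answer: 4879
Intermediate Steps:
119*(-14 + R) = 119*(-14 + 55) = 119*41 = 4879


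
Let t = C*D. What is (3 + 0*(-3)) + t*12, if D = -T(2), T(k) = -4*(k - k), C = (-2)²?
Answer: 3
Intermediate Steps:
C = 4
T(k) = 0 (T(k) = -4*0 = 0)
D = 0 (D = -1*0 = 0)
t = 0 (t = 4*0 = 0)
(3 + 0*(-3)) + t*12 = (3 + 0*(-3)) + 0*12 = (3 + 0) + 0 = 3 + 0 = 3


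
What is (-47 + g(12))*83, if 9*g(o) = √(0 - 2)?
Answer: -3901 + 83*I*√2/9 ≈ -3901.0 + 13.042*I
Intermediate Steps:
g(o) = I*√2/9 (g(o) = √(0 - 2)/9 = √(-2)/9 = (I*√2)/9 = I*√2/9)
(-47 + g(12))*83 = (-47 + I*√2/9)*83 = -3901 + 83*I*√2/9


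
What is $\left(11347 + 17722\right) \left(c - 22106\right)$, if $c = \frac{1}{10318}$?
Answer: $- \frac{6630339692783}{10318} \approx -6.426 \cdot 10^{8}$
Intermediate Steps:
$c = \frac{1}{10318} \approx 9.6918 \cdot 10^{-5}$
$\left(11347 + 17722\right) \left(c - 22106\right) = \left(11347 + 17722\right) \left(\frac{1}{10318} - 22106\right) = 29069 \left(- \frac{228089707}{10318}\right) = - \frac{6630339692783}{10318}$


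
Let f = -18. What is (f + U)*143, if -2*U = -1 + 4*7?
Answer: -9009/2 ≈ -4504.5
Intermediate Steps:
U = -27/2 (U = -(-1 + 4*7)/2 = -(-1 + 28)/2 = -½*27 = -27/2 ≈ -13.500)
(f + U)*143 = (-18 - 27/2)*143 = -63/2*143 = -9009/2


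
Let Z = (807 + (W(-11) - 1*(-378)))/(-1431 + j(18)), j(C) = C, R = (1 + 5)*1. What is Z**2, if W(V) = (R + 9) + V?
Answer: 1413721/1996569 ≈ 0.70808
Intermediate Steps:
R = 6 (R = 6*1 = 6)
W(V) = 15 + V (W(V) = (6 + 9) + V = 15 + V)
Z = -1189/1413 (Z = (807 + ((15 - 11) - 1*(-378)))/(-1431 + 18) = (807 + (4 + 378))/(-1413) = (807 + 382)*(-1/1413) = 1189*(-1/1413) = -1189/1413 ≈ -0.84147)
Z**2 = (-1189/1413)**2 = 1413721/1996569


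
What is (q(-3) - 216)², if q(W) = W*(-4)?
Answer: 41616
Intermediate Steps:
q(W) = -4*W
(q(-3) - 216)² = (-4*(-3) - 216)² = (12 - 216)² = (-204)² = 41616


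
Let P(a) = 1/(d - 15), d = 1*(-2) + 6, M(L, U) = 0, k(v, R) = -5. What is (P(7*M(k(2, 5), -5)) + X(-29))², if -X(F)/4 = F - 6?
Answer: 2368521/121 ≈ 19575.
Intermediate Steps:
X(F) = 24 - 4*F (X(F) = -4*(F - 6) = -4*(-6 + F) = 24 - 4*F)
d = 4 (d = -2 + 6 = 4)
P(a) = -1/11 (P(a) = 1/(4 - 15) = 1/(-11) = -1/11)
(P(7*M(k(2, 5), -5)) + X(-29))² = (-1/11 + (24 - 4*(-29)))² = (-1/11 + (24 + 116))² = (-1/11 + 140)² = (1539/11)² = 2368521/121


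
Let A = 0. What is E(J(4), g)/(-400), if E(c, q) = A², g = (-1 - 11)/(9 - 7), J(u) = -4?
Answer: 0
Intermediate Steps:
g = -6 (g = -12/2 = -12*½ = -6)
E(c, q) = 0 (E(c, q) = 0² = 0)
E(J(4), g)/(-400) = 0/(-400) = 0*(-1/400) = 0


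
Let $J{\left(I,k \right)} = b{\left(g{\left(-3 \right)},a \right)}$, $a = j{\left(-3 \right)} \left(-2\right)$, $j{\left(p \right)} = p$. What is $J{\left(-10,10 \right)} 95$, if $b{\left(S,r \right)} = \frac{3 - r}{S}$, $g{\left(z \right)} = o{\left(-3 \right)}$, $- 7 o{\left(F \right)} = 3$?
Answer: $665$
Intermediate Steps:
$o{\left(F \right)} = - \frac{3}{7}$ ($o{\left(F \right)} = \left(- \frac{1}{7}\right) 3 = - \frac{3}{7}$)
$g{\left(z \right)} = - \frac{3}{7}$
$a = 6$ ($a = \left(-3\right) \left(-2\right) = 6$)
$b{\left(S,r \right)} = \frac{3 - r}{S}$
$J{\left(I,k \right)} = 7$ ($J{\left(I,k \right)} = \frac{3 - 6}{- \frac{3}{7}} = - \frac{7 \left(3 - 6\right)}{3} = \left(- \frac{7}{3}\right) \left(-3\right) = 7$)
$J{\left(-10,10 \right)} 95 = 7 \cdot 95 = 665$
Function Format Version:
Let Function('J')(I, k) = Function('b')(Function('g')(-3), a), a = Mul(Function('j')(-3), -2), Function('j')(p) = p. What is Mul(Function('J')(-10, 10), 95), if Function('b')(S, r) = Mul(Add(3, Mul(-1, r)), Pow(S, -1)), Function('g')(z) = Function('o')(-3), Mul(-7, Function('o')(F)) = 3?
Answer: 665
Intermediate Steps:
Function('o')(F) = Rational(-3, 7) (Function('o')(F) = Mul(Rational(-1, 7), 3) = Rational(-3, 7))
Function('g')(z) = Rational(-3, 7)
a = 6 (a = Mul(-3, -2) = 6)
Function('b')(S, r) = Mul(Pow(S, -1), Add(3, Mul(-1, r)))
Function('J')(I, k) = 7 (Function('J')(I, k) = Mul(Pow(Rational(-3, 7), -1), Add(3, Mul(-1, 6))) = Mul(Rational(-7, 3), Add(3, -6)) = Mul(Rational(-7, 3), -3) = 7)
Mul(Function('J')(-10, 10), 95) = Mul(7, 95) = 665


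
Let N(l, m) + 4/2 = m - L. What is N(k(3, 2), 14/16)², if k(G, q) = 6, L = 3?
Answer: 1089/64 ≈ 17.016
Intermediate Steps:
N(l, m) = -5 + m (N(l, m) = -2 + (m - 1*3) = -2 + (m - 3) = -2 + (-3 + m) = -5 + m)
N(k(3, 2), 14/16)² = (-5 + 14/16)² = (-5 + 14*(1/16))² = (-5 + 7/8)² = (-33/8)² = 1089/64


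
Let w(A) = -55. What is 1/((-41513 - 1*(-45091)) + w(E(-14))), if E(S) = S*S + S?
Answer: 1/3523 ≈ 0.00028385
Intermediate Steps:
E(S) = S + S² (E(S) = S² + S = S + S²)
1/((-41513 - 1*(-45091)) + w(E(-14))) = 1/((-41513 - 1*(-45091)) - 55) = 1/((-41513 + 45091) - 55) = 1/(3578 - 55) = 1/3523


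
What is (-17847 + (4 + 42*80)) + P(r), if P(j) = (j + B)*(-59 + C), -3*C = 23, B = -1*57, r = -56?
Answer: -20849/3 ≈ -6949.7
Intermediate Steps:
B = -57
C = -23/3 (C = -⅓*23 = -23/3 ≈ -7.6667)
P(j) = 3800 - 200*j/3 (P(j) = (j - 57)*(-59 - 23/3) = (-57 + j)*(-200/3) = 3800 - 200*j/3)
(-17847 + (4 + 42*80)) + P(r) = (-17847 + (4 + 42*80)) + (3800 - 200/3*(-56)) = (-17847 + (4 + 3360)) + (3800 + 11200/3) = (-17847 + 3364) + 22600/3 = -14483 + 22600/3 = -20849/3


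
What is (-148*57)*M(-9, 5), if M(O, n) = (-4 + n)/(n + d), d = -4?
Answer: -8436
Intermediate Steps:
M(O, n) = 1 (M(O, n) = (-4 + n)/(n - 4) = (-4 + n)/(-4 + n) = 1)
(-148*57)*M(-9, 5) = -148*57*1 = -8436*1 = -8436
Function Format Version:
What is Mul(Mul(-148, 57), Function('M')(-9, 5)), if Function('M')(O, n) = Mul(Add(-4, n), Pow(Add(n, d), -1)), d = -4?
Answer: -8436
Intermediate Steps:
Function('M')(O, n) = 1 (Function('M')(O, n) = Mul(Add(-4, n), Pow(Add(n, -4), -1)) = Mul(Add(-4, n), Pow(Add(-4, n), -1)) = 1)
Mul(Mul(-148, 57), Function('M')(-9, 5)) = Mul(Mul(-148, 57), 1) = Mul(-8436, 1) = -8436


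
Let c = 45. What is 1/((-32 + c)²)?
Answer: 1/169 ≈ 0.0059172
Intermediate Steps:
1/((-32 + c)²) = 1/((-32 + 45)²) = 1/(13²) = 1/169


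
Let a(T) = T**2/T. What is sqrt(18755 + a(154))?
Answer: 3*sqrt(2101) ≈ 137.51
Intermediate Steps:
a(T) = T
sqrt(18755 + a(154)) = sqrt(18755 + 154) = sqrt(18909) = 3*sqrt(2101)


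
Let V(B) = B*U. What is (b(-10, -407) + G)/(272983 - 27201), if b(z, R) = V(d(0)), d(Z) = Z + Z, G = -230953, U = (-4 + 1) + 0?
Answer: -230953/245782 ≈ -0.93967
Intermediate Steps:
U = -3 (U = -3 + 0 = -3)
d(Z) = 2*Z
V(B) = -3*B (V(B) = B*(-3) = -3*B)
b(z, R) = 0 (b(z, R) = -6*0 = -3*0 = 0)
(b(-10, -407) + G)/(272983 - 27201) = (0 - 230953)/(272983 - 27201) = -230953/245782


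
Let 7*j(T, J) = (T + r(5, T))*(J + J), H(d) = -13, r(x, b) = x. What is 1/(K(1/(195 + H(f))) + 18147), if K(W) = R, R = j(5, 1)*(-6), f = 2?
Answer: 7/126909 ≈ 5.5158e-5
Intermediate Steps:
j(T, J) = 2*J*(5 + T)/7 (j(T, J) = ((T + 5)*(J + J))/7 = ((5 + T)*(2*J))/7 = (2*J*(5 + T))/7 = 2*J*(5 + T)/7)
R = -120/7 (R = ((2/7)*1*(5 + 5))*(-6) = ((2/7)*1*10)*(-6) = (20/7)*(-6) = -120/7 ≈ -17.143)
K(W) = -120/7
1/(K(1/(195 + H(f))) + 18147) = 1/(-120/7 + 18147) = 1/(126909/7) = 7/126909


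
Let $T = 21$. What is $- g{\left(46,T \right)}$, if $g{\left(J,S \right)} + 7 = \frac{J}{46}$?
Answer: $6$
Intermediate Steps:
$g{\left(J,S \right)} = -7 + \frac{J}{46}$
$- g{\left(46,T \right)} = - (-7 + \frac{1}{46} \cdot 46) = - (-7 + 1) = \left(-1\right) \left(-6\right) = 6$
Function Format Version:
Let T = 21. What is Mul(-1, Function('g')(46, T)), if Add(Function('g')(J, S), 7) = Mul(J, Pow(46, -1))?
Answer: 6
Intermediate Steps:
Function('g')(J, S) = Add(-7, Mul(Rational(1, 46), J)) (Function('g')(J, S) = Add(-7, Mul(J, Pow(46, -1))) = Add(-7, Mul(J, Rational(1, 46))) = Add(-7, Mul(Rational(1, 46), J)))
Mul(-1, Function('g')(46, T)) = Mul(-1, Add(-7, Mul(Rational(1, 46), 46))) = Mul(-1, Add(-7, 1)) = Mul(-1, -6) = 6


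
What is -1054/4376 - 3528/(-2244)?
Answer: 544723/409156 ≈ 1.3313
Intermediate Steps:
-1054/4376 - 3528/(-2244) = -1054*1/4376 - 3528*(-1/2244) = -527/2188 + 294/187 = 544723/409156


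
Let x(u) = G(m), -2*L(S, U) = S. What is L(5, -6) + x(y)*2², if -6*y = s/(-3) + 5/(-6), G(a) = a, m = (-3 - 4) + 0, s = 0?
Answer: -61/2 ≈ -30.500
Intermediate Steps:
L(S, U) = -S/2
m = -7 (m = -7 + 0 = -7)
y = 5/36 (y = -(0/(-3) + 5/(-6))/6 = -(0*(-⅓) + 5*(-⅙))/6 = -(0 - ⅚)/6 = -⅙*(-⅚) = 5/36 ≈ 0.13889)
x(u) = -7
L(5, -6) + x(y)*2² = -½*5 - 7*2² = -5/2 - 7*4 = -5/2 - 28 = -61/2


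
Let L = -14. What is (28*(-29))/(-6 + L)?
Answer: 203/5 ≈ 40.600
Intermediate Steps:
(28*(-29))/(-6 + L) = (28*(-29))/(-6 - 14) = -812/(-20) = -812*(-1/20) = 203/5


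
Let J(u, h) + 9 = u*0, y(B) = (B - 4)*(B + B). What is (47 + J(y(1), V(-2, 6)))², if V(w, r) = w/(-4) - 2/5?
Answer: 1444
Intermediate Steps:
y(B) = 2*B*(-4 + B) (y(B) = (-4 + B)*(2*B) = 2*B*(-4 + B))
V(w, r) = -⅖ - w/4 (V(w, r) = w*(-¼) - 2*⅕ = -w/4 - ⅖ = -⅖ - w/4)
J(u, h) = -9 (J(u, h) = -9 + u*0 = -9 + 0 = -9)
(47 + J(y(1), V(-2, 6)))² = (47 - 9)² = 38² = 1444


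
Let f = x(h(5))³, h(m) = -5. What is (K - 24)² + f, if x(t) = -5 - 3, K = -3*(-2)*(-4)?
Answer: 1792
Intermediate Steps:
K = -24 (K = 6*(-4) = -24)
x(t) = -8
f = -512 (f = (-8)³ = -512)
(K - 24)² + f = (-24 - 24)² - 512 = (-48)² - 512 = 2304 - 512 = 1792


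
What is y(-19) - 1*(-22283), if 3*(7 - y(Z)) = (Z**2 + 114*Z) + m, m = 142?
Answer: 68533/3 ≈ 22844.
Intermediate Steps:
y(Z) = -121/3 - 38*Z - Z**2/3 (y(Z) = 7 - ((Z**2 + 114*Z) + 142)/3 = 7 - (142 + Z**2 + 114*Z)/3 = 7 + (-142/3 - 38*Z - Z**2/3) = -121/3 - 38*Z - Z**2/3)
y(-19) - 1*(-22283) = (-121/3 - 38*(-19) - 1/3*(-19)**2) - 1*(-22283) = (-121/3 + 722 - 1/3*361) + 22283 = (-121/3 + 722 - 361/3) + 22283 = 1684/3 + 22283 = 68533/3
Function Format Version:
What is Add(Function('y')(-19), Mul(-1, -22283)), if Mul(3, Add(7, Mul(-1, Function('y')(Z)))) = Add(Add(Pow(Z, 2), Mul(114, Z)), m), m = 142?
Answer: Rational(68533, 3) ≈ 22844.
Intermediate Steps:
Function('y')(Z) = Add(Rational(-121, 3), Mul(-38, Z), Mul(Rational(-1, 3), Pow(Z, 2))) (Function('y')(Z) = Add(7, Mul(Rational(-1, 3), Add(Add(Pow(Z, 2), Mul(114, Z)), 142))) = Add(7, Mul(Rational(-1, 3), Add(142, Pow(Z, 2), Mul(114, Z)))) = Add(7, Add(Rational(-142, 3), Mul(-38, Z), Mul(Rational(-1, 3), Pow(Z, 2)))) = Add(Rational(-121, 3), Mul(-38, Z), Mul(Rational(-1, 3), Pow(Z, 2))))
Add(Function('y')(-19), Mul(-1, -22283)) = Add(Add(Rational(-121, 3), Mul(-38, -19), Mul(Rational(-1, 3), Pow(-19, 2))), Mul(-1, -22283)) = Add(Add(Rational(-121, 3), 722, Mul(Rational(-1, 3), 361)), 22283) = Add(Add(Rational(-121, 3), 722, Rational(-361, 3)), 22283) = Add(Rational(1684, 3), 22283) = Rational(68533, 3)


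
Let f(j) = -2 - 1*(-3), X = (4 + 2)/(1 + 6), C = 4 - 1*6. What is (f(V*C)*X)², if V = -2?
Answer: 36/49 ≈ 0.73469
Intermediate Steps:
C = -2 (C = 4 - 6 = -2)
X = 6/7 ≈ 0.85714
f(j) = 1 (f(j) = -2 + 3 = 1)
(f(V*C)*X)² = (1*(6/7))² = (6/7)² = 36/49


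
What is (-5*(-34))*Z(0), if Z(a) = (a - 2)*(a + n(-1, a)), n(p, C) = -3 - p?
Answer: 680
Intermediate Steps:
Z(a) = (-2 + a)² (Z(a) = (a - 2)*(a + (-3 - 1*(-1))) = (-2 + a)*(a + (-3 + 1)) = (-2 + a)*(a - 2) = (-2 + a)*(-2 + a) = (-2 + a)²)
(-5*(-34))*Z(0) = (-5*(-34))*(4 + 0² - 4*0) = 170*(4 + 0 + 0) = 170*4 = 680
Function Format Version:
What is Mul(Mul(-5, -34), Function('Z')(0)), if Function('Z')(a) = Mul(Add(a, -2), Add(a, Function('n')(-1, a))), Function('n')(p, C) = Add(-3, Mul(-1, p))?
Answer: 680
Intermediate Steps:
Function('Z')(a) = Pow(Add(-2, a), 2) (Function('Z')(a) = Mul(Add(a, -2), Add(a, Add(-3, Mul(-1, -1)))) = Mul(Add(-2, a), Add(a, Add(-3, 1))) = Mul(Add(-2, a), Add(a, -2)) = Mul(Add(-2, a), Add(-2, a)) = Pow(Add(-2, a), 2))
Mul(Mul(-5, -34), Function('Z')(0)) = Mul(Mul(-5, -34), Add(4, Pow(0, 2), Mul(-4, 0))) = Mul(170, Add(4, 0, 0)) = Mul(170, 4) = 680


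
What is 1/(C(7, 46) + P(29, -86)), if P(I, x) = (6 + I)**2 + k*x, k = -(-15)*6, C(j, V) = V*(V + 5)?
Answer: -1/4169 ≈ -0.00023987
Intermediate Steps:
C(j, V) = V*(5 + V)
k = 90 (k = -3*(-30) = 90)
P(I, x) = (6 + I)**2 + 90*x
1/(C(7, 46) + P(29, -86)) = 1/(46*(5 + 46) + ((6 + 29)**2 + 90*(-86))) = 1/(46*51 + (35**2 - 7740)) = 1/(2346 + (1225 - 7740)) = 1/(2346 - 6515) = 1/(-4169) = -1/4169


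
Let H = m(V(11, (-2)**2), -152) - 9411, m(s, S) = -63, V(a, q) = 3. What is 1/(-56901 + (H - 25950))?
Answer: -1/92325 ≈ -1.0831e-5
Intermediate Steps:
H = -9474 (H = -63 - 9411 = -9474)
1/(-56901 + (H - 25950)) = 1/(-56901 + (-9474 - 25950)) = 1/(-56901 - 35424) = 1/(-92325) = -1/92325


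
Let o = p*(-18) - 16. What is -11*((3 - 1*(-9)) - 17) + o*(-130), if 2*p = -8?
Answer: -7225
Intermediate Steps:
p = -4 (p = (1/2)*(-8) = -4)
o = 56 (o = -4*(-18) - 16 = 72 - 16 = 56)
-11*((3 - 1*(-9)) - 17) + o*(-130) = -11*((3 - 1*(-9)) - 17) + 56*(-130) = -11*((3 + 9) - 17) - 7280 = -11*(12 - 17) - 7280 = -11*(-5) - 7280 = 55 - 7280 = -7225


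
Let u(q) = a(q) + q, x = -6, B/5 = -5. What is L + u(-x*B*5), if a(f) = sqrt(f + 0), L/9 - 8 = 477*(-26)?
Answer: -112296 + 5*I*sqrt(30) ≈ -1.123e+5 + 27.386*I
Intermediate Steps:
B = -25 (B = 5*(-5) = -25)
L = -111546 (L = 72 + 9*(477*(-26)) = 72 + 9*(-12402) = 72 - 111618 = -111546)
a(f) = sqrt(f)
u(q) = q + sqrt(q) (u(q) = sqrt(q) + q = q + sqrt(q))
L + u(-x*B*5) = -111546 + (-(-6*(-25))*5 + sqrt(-(-6*(-25))*5)) = -111546 + (-150*5 + sqrt(-150*5)) = -111546 + (-1*750 + sqrt(-1*750)) = -111546 + (-750 + sqrt(-750)) = -111546 + (-750 + 5*I*sqrt(30)) = -112296 + 5*I*sqrt(30)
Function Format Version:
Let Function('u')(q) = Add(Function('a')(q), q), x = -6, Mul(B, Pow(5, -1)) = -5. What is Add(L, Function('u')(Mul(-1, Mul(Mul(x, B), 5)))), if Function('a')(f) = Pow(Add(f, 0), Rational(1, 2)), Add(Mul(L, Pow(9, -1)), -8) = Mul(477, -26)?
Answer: Add(-112296, Mul(5, I, Pow(30, Rational(1, 2)))) ≈ Add(-1.1230e+5, Mul(27.386, I))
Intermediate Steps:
B = -25 (B = Mul(5, -5) = -25)
L = -111546 (L = Add(72, Mul(9, Mul(477, -26))) = Add(72, Mul(9, -12402)) = Add(72, -111618) = -111546)
Function('a')(f) = Pow(f, Rational(1, 2))
Function('u')(q) = Add(q, Pow(q, Rational(1, 2))) (Function('u')(q) = Add(Pow(q, Rational(1, 2)), q) = Add(q, Pow(q, Rational(1, 2))))
Add(L, Function('u')(Mul(-1, Mul(Mul(x, B), 5)))) = Add(-111546, Add(Mul(-1, Mul(Mul(-6, -25), 5)), Pow(Mul(-1, Mul(Mul(-6, -25), 5)), Rational(1, 2)))) = Add(-111546, Add(Mul(-1, Mul(150, 5)), Pow(Mul(-1, Mul(150, 5)), Rational(1, 2)))) = Add(-111546, Add(Mul(-1, 750), Pow(Mul(-1, 750), Rational(1, 2)))) = Add(-111546, Add(-750, Pow(-750, Rational(1, 2)))) = Add(-111546, Add(-750, Mul(5, I, Pow(30, Rational(1, 2))))) = Add(-112296, Mul(5, I, Pow(30, Rational(1, 2))))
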